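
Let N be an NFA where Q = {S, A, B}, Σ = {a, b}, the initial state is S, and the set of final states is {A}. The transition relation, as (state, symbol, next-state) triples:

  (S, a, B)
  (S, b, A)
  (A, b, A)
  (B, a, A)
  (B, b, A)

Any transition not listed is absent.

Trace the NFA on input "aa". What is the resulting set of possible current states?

{A}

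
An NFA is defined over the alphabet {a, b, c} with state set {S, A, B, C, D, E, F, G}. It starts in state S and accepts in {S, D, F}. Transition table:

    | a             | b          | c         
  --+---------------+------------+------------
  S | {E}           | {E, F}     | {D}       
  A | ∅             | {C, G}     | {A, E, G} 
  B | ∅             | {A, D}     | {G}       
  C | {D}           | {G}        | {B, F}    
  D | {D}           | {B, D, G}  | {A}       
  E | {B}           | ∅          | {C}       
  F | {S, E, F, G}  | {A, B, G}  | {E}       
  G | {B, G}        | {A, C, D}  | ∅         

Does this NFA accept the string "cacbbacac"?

Start in {S}.
Read 'c': {S} → {D}.
Read 'a': {D} → {D}.
Read 'c': {D} → {A}.
Read 'b': {A} → {C, G}.
Read 'b': {C, G} → {A, C, D, G}.
Read 'a': {A, C, D, G} → {B, D, G}.
Read 'c': {B, D, G} → {A, G}.
Read 'a': {A, G} → {B, G}.
Read 'c': {B, G} → {G}.
The final set {G} contains no accepting state.

No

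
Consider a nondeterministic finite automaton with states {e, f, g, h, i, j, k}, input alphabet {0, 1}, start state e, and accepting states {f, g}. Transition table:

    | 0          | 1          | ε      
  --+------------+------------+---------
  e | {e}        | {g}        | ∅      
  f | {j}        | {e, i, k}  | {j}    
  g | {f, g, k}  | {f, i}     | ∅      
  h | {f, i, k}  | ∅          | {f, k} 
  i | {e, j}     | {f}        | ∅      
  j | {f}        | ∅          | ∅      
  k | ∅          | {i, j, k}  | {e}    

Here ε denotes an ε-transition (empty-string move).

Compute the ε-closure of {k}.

{e, k}

Begin with {k}.
ε-move k → e; add e.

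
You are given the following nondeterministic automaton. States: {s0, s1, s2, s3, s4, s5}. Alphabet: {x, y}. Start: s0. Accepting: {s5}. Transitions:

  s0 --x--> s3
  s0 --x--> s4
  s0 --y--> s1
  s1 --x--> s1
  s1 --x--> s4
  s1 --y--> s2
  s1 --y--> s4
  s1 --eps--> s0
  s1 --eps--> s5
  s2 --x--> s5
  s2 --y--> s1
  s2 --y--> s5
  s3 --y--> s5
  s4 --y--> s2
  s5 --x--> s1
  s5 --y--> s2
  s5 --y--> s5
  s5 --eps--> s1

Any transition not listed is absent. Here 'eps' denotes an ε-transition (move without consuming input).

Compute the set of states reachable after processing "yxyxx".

Start in {s0}.
Read 'y': {s0} → {s0, s1, s5}.
Read 'x': {s0, s1, s5} → {s0, s1, s3, s4, s5}.
Read 'y': {s0, s1, s3, s4, s5} → {s0, s1, s2, s4, s5}.
Read 'x': {s0, s1, s2, s4, s5} → {s0, s1, s3, s4, s5}.
Read 'x': {s0, s1, s3, s4, s5} → {s0, s1, s3, s4, s5}.

{s0, s1, s3, s4, s5}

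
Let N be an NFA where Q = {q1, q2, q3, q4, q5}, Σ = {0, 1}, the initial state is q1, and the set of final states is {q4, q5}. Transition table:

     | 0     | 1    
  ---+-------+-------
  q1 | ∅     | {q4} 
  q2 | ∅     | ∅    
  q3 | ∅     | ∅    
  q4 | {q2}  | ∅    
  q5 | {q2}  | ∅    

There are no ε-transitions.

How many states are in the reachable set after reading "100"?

Start in {q1}.
Read '1': q1→{q4}; now {q4}.
Read '0': q4→{q2}; now {q2}.
Read '0': q2→∅; now ∅.
That set has 0 states.

0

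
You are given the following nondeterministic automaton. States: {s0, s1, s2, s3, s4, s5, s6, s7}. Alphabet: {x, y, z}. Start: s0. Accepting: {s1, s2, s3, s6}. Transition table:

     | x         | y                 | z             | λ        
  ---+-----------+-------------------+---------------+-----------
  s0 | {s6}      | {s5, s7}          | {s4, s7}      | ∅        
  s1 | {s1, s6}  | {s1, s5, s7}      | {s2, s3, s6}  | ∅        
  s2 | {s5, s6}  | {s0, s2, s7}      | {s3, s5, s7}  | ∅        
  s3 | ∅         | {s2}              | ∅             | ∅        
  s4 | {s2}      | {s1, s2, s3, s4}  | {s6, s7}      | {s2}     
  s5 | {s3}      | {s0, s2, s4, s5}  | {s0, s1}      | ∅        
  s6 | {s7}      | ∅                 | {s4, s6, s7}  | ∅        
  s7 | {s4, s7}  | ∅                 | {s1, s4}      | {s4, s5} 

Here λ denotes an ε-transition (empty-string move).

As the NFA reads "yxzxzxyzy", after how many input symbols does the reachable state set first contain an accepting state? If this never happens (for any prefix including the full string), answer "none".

1

Start in {s0}.
Read 'y': s0→{s5, s7}; union {s5, s7}; ε-closure = {s2, s4, s5, s7}.
None of the earlier sets intersect F, but {s2, s4, s5, s7} does.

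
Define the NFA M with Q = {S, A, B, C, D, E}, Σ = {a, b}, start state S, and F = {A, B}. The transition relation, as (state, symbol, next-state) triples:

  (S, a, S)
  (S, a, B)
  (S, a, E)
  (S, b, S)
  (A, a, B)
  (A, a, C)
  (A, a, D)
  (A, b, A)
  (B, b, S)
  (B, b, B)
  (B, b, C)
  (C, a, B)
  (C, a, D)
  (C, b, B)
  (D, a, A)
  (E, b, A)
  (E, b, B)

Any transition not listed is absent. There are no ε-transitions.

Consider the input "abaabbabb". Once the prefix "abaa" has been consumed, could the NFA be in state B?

Start in {S}.
Read 'a': {S} → {S, B, E}.
Read 'b': {S, B, E} → {S, A, B, C}.
Read 'a': {S, A, B, C} → {S, B, C, D, E}.
Read 'a': {S, B, C, D, E} → {S, A, B, D, E}.
State B is in {S, A, B, D, E}.

Yes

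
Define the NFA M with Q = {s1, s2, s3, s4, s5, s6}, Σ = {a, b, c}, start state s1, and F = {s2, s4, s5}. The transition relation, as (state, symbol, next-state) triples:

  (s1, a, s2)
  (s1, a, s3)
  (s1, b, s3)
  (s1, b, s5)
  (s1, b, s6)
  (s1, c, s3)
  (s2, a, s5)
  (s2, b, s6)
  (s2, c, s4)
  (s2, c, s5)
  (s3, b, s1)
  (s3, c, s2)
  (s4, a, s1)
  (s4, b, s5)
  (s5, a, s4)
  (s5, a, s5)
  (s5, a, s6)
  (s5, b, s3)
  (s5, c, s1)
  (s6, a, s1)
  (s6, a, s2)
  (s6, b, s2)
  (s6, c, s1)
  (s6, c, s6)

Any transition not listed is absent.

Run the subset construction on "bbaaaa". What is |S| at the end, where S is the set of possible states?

Start in {s1}.
Read 'b': s1→{s3, s5, s6}; now {s3, s5, s6}.
Read 'b': s3→{s1}, s5→{s3}, s6→{s2}; now {s1, s2, s3}.
Read 'a': s1→{s2, s3}, s2→{s5}, s3→∅; now {s2, s3, s5}.
Read 'a': s2→{s5}, s3→∅, s5→{s4, s5, s6}; now {s4, s5, s6}.
Read 'a': s4→{s1}, s5→{s4, s5, s6}, s6→{s1, s2}; now {s1, s2, s4, s5, s6}.
Read 'a': s1→{s2, s3}, s2→{s5}, s4→{s1}, s5→{s4, s5, s6}, s6→{s1, s2}; now {s1, s2, s3, s4, s5, s6}.
That set has 6 states.

6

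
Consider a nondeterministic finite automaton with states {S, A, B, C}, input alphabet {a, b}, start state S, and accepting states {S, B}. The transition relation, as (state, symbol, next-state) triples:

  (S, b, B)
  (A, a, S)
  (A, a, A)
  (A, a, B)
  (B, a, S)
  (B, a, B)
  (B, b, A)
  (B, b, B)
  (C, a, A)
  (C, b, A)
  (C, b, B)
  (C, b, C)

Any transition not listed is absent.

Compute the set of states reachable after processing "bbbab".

Start in {S}.
Read 'b': S→{B}; now {B}.
Read 'b': B→{A, B}; now {A, B}.
Read 'b': A→∅, B→{A, B}; now {A, B}.
Read 'a': A→{S, A, B}, B→{S, B}; now {S, A, B}.
Read 'b': S→{B}, A→∅, B→{A, B}; now {A, B}.

{A, B}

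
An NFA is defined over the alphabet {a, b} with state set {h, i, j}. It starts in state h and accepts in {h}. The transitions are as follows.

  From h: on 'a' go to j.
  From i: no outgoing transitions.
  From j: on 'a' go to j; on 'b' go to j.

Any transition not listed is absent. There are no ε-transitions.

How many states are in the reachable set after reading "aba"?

1

Start in {h}.
Read 'a': {h} → {j}.
Read 'b': {j} → {j}.
Read 'a': {j} → {j}.
That set has 1 state.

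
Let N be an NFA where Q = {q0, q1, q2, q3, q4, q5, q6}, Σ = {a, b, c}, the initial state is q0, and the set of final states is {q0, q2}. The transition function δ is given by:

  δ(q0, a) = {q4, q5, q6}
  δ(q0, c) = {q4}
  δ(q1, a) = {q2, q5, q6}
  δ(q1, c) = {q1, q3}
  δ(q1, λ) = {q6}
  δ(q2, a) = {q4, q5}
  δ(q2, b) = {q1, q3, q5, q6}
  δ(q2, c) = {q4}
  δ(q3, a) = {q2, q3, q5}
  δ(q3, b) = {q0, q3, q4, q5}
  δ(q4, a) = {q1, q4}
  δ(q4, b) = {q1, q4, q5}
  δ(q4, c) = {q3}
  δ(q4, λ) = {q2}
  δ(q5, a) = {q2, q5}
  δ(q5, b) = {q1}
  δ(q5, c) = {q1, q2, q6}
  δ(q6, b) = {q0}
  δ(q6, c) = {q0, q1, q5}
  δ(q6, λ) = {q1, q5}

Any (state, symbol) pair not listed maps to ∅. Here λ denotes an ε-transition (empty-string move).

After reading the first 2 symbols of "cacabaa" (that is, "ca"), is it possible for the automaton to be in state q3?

No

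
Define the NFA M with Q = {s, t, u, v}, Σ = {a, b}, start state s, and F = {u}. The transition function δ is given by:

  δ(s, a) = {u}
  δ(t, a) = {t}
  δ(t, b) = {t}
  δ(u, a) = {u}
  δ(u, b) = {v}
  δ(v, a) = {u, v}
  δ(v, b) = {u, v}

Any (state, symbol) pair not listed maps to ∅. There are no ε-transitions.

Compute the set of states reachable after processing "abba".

Start in {s}.
Read 'a': s→{u}; now {u}.
Read 'b': u→{v}; now {v}.
Read 'b': v→{u, v}; now {u, v}.
Read 'a': u→{u}, v→{u, v}; now {u, v}.

{u, v}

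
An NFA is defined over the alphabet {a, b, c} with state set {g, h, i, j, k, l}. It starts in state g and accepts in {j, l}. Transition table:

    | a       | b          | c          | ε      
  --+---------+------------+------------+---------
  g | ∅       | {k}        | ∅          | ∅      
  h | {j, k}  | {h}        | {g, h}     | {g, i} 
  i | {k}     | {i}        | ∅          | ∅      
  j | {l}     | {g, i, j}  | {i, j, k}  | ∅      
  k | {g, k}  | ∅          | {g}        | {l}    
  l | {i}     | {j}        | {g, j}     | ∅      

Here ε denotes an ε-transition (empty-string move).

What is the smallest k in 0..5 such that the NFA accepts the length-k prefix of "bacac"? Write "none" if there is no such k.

1

Start in {g}.
Read 'b': g→{k}; union {k}; ε-closure = {k, l}.
None of the earlier sets intersect F, but {k, l} does.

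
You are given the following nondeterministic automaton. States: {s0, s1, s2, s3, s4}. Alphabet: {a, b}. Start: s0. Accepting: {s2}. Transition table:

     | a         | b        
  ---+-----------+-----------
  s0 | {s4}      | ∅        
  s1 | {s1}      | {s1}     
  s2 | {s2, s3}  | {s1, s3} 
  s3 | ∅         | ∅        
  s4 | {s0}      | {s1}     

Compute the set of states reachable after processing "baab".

∅

Start in {s0}.
Read 'b': {s0} → ∅.
The set is empty and remains empty for the remaining 3 symbols.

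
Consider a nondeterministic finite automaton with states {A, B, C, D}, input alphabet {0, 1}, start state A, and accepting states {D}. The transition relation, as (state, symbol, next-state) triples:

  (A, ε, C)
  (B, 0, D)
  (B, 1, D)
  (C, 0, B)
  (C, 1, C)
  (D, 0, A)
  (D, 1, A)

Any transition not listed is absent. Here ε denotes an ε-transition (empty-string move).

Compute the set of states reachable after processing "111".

{C}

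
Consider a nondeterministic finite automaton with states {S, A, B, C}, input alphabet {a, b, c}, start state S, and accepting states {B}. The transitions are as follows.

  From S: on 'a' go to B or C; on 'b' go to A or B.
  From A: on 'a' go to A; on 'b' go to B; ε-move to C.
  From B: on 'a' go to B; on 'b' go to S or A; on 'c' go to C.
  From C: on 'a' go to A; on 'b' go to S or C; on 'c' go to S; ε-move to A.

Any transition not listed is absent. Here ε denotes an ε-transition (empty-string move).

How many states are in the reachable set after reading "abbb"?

4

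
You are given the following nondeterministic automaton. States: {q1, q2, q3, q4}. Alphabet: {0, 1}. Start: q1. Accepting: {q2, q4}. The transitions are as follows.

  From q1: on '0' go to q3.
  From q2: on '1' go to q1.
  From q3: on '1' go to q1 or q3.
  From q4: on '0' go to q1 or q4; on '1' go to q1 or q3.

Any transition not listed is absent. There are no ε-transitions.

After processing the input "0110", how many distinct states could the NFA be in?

1

Start in {q1}.
Read '0': q1→{q3}; now {q3}.
Read '1': q3→{q1, q3}; now {q1, q3}.
Read '1': q1→∅, q3→{q1, q3}; now {q1, q3}.
Read '0': q1→{q3}, q3→∅; now {q3}.
That set has 1 state.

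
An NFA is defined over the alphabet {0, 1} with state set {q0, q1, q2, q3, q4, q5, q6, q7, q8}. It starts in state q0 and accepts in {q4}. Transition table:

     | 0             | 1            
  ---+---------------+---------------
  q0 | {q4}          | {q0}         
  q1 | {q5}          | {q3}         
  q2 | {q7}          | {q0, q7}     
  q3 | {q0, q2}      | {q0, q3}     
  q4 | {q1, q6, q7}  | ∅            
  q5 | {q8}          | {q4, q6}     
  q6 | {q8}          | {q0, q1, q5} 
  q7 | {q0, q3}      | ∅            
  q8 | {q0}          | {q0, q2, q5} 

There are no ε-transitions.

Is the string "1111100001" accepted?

Start in {q0}.
Read '1': q0→{q0}; now {q0}.
Read '1': q0→{q0}; now {q0}.
Read '1': q0→{q0}; now {q0}.
Read '1': q0→{q0}; now {q0}.
Read '1': q0→{q0}; now {q0}.
Read '0': q0→{q4}; now {q4}.
Read '0': q4→{q1, q6, q7}; now {q1, q6, q7}.
Read '0': q1→{q5}, q6→{q8}, q7→{q0, q3}; now {q0, q3, q5, q8}.
Read '0': q0→{q4}, q3→{q0, q2}, q5→{q8}, q8→{q0}; now {q0, q2, q4, q8}.
Read '1': q0→{q0}, q2→{q0, q7}, q4→∅, q8→{q0, q2, q5}; now {q0, q2, q5, q7}.
The final set {q0, q2, q5, q7} contains no accepting state.

No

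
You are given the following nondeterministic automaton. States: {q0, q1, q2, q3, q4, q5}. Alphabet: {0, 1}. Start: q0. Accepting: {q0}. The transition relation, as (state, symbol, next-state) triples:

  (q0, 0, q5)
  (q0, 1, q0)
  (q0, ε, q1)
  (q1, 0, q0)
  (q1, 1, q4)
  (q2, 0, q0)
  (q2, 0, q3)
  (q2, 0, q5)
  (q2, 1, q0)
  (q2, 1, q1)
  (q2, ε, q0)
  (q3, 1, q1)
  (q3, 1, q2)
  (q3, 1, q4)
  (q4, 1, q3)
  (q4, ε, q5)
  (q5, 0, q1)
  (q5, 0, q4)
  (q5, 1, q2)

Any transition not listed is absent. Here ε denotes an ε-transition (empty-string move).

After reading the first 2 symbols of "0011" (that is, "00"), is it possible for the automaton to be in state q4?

Start: ε-closure({q0}) = {q0, q1}.
Read '0': q0→{q5}, q1→{q0}; union {q0, q5}; ε-closure = {q0, q1, q5}.
Read '0': q0→{q5}, q1→{q0}, q5→{q1, q4}; now {q0, q1, q4, q5}.
State q4 is in {q0, q1, q4, q5}.

Yes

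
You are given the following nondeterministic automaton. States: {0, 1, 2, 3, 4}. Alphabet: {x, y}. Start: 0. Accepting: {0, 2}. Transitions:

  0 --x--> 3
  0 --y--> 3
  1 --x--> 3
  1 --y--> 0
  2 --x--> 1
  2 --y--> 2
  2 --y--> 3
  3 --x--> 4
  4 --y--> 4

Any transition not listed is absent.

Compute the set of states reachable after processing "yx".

{4}

Start in {0}.
Read 'y': {0} → {3}.
Read 'x': {3} → {4}.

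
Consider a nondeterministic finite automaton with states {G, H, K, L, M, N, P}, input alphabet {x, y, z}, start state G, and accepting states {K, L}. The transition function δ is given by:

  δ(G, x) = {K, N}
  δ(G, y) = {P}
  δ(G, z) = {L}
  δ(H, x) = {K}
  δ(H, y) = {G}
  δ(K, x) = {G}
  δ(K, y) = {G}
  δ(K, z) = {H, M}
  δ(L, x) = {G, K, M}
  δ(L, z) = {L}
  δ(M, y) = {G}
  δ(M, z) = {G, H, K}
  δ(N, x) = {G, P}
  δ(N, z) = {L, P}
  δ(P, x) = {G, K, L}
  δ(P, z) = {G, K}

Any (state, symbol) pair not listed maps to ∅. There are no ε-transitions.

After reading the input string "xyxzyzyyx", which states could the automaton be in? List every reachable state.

∅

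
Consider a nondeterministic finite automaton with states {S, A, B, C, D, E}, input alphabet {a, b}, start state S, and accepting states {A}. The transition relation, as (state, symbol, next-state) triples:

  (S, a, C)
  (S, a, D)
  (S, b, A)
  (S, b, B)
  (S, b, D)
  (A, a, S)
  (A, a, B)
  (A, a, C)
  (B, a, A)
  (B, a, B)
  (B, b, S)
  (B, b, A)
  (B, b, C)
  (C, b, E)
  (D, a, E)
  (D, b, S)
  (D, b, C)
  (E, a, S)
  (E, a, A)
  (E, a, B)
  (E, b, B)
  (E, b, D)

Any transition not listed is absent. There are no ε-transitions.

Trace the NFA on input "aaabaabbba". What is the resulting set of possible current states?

Start in {S}.
Read 'a': {S} → {C, D}.
Read 'a': {C, D} → {E}.
Read 'a': {E} → {S, A, B}.
Read 'b': {S, A, B} → {S, A, B, C, D}.
Read 'a': {S, A, B, C, D} → {S, A, B, C, D, E}.
Read 'a': {S, A, B, C, D, E} → {S, A, B, C, D, E}.
Read 'b': {S, A, B, C, D, E} → {S, A, B, C, D, E}.
Read 'b': {S, A, B, C, D, E} → {S, A, B, C, D, E}.
Read 'b': {S, A, B, C, D, E} → {S, A, B, C, D, E}.
Read 'a': {S, A, B, C, D, E} → {S, A, B, C, D, E}.

{S, A, B, C, D, E}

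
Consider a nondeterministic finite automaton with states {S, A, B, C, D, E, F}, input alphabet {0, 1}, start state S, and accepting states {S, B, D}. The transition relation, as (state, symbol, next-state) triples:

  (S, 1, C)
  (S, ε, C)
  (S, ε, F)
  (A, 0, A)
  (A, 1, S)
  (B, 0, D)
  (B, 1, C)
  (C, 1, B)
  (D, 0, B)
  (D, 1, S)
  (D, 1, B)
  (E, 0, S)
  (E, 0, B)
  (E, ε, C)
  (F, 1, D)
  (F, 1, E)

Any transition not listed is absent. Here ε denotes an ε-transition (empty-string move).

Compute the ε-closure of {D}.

{D}

Begin with {D}.
No ε-moves leave this set, so the closure equals the set itself.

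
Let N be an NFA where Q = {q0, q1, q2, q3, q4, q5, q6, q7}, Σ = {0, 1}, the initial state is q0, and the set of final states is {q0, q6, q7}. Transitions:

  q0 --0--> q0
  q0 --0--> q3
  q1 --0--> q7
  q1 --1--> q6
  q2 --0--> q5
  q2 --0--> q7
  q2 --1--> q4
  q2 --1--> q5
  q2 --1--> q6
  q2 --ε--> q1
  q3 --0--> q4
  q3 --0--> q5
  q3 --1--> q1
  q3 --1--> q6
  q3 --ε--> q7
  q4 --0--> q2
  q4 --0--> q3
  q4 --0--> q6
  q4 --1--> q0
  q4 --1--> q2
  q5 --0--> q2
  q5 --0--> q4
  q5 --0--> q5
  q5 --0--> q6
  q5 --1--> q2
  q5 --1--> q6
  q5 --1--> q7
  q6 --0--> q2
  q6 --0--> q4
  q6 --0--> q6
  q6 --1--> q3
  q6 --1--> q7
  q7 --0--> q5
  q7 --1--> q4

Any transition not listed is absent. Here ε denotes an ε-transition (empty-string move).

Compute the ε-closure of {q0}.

Begin with {q0}.
No ε-moves leave this set, so the closure equals the set itself.

{q0}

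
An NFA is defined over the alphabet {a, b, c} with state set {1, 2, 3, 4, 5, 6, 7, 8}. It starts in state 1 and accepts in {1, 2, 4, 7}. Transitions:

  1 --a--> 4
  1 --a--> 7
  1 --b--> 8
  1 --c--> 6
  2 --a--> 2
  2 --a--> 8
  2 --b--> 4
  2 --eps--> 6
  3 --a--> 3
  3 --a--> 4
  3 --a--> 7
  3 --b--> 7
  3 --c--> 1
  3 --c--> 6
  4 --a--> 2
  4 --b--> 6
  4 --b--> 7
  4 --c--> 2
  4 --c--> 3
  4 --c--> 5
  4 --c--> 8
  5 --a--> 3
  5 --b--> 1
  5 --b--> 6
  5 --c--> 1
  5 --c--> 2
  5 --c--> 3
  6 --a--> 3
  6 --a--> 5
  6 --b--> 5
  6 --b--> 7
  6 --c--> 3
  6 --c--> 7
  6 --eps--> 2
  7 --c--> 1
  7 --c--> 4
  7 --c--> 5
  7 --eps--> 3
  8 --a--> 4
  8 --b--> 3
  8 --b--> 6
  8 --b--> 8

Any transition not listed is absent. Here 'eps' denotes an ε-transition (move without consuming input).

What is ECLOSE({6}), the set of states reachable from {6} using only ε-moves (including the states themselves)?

{2, 6}

Begin with {6}.
ε-move 6 → 2; add 2.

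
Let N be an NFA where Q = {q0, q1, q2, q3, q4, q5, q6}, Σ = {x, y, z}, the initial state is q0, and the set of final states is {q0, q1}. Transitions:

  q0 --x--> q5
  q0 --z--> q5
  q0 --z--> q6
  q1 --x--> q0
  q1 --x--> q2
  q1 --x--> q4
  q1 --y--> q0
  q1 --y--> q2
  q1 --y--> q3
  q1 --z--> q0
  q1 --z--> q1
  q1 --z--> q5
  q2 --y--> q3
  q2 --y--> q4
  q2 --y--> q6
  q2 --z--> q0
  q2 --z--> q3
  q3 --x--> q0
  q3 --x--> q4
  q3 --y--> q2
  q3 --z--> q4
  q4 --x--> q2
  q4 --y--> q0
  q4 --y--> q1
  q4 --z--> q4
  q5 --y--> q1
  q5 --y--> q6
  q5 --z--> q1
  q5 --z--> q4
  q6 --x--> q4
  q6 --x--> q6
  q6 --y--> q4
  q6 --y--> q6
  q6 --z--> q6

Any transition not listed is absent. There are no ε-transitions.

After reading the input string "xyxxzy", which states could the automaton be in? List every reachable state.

{q0, q1, q2, q3, q4, q6}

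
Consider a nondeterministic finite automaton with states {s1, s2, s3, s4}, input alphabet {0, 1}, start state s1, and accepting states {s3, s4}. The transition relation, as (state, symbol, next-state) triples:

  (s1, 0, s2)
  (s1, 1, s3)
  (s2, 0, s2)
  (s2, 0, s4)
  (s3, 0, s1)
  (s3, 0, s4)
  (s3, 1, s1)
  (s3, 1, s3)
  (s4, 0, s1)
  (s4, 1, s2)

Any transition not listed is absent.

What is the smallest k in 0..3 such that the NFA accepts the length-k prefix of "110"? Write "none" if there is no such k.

1

Start in {s1}.
Read '1': {s1} → {s3}.
None of the earlier sets intersect F, but {s3} does.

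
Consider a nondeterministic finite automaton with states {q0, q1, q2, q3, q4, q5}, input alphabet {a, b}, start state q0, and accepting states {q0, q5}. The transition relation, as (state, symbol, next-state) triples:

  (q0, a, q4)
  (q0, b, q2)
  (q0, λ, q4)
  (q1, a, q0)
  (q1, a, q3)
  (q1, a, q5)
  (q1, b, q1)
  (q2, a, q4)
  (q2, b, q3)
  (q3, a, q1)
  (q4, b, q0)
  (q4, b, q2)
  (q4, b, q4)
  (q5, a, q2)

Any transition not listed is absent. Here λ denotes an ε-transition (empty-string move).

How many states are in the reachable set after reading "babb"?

4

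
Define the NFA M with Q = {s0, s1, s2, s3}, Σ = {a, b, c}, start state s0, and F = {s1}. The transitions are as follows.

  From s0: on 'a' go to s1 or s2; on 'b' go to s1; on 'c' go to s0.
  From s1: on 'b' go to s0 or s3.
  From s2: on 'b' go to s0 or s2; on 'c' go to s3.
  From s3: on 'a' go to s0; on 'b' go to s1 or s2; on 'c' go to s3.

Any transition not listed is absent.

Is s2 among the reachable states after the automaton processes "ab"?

Yes

Start in {s0}.
Read 'a': {s0} → {s1, s2}.
Read 'b': {s1, s2} → {s0, s2, s3}.
State s2 is in {s0, s2, s3}.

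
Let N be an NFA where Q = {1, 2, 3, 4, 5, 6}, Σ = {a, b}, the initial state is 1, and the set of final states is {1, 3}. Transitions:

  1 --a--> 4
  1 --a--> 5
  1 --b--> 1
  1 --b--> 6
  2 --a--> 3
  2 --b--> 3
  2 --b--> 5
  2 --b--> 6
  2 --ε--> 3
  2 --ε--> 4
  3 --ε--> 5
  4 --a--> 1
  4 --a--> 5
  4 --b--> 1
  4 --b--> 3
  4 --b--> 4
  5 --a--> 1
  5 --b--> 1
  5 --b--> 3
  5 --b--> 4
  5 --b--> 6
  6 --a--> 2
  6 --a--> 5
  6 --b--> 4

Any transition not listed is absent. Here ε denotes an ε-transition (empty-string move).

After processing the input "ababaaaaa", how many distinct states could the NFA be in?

Start in {1}.
Read 'a': {1} → {4, 5}.
Read 'b': {4, 5} → {1, 3, 4, 5, 6}.
Read 'a': {1, 3, 4, 5, 6} → {1, 2, 3, 4, 5}.
Read 'b': {1, 2, 3, 4, 5} → {1, 3, 4, 5, 6}.
Read 'a': {1, 3, 4, 5, 6} → {1, 2, 3, 4, 5}.
Read 'a': {1, 2, 3, 4, 5} → {1, 3, 4, 5}.
Read 'a': {1, 3, 4, 5} → {1, 4, 5}.
Read 'a': {1, 4, 5} → {1, 4, 5}.
Read 'a': {1, 4, 5} → {1, 4, 5}.
That set has 3 states.

3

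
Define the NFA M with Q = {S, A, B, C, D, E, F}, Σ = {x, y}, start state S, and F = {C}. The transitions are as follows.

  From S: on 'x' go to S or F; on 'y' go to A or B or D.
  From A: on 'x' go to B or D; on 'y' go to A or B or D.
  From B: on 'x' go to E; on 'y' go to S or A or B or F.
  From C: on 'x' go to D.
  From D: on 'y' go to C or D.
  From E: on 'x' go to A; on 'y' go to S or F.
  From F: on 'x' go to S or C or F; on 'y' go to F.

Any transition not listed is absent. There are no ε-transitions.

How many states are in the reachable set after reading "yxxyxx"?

Start in {S}.
Read 'y': {S} → {A, B, D}.
Read 'x': {A, B, D} → {B, D, E}.
Read 'x': {B, D, E} → {A, E}.
Read 'y': {A, E} → {S, A, B, D, F}.
Read 'x': {S, A, B, D, F} → {S, B, C, D, E, F}.
Read 'x': {S, B, C, D, E, F} → {S, A, C, D, E, F}.
That set has 6 states.

6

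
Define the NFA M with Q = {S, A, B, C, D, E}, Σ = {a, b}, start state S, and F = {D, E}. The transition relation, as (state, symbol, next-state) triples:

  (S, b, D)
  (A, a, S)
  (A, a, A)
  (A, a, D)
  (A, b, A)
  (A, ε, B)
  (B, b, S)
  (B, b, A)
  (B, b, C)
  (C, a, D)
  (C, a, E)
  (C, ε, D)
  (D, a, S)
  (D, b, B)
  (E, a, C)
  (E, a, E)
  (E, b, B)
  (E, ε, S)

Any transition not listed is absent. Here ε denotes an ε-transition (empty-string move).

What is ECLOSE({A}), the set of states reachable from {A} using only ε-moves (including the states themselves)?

{A, B}

Begin with {A}.
ε-move A → B; add B.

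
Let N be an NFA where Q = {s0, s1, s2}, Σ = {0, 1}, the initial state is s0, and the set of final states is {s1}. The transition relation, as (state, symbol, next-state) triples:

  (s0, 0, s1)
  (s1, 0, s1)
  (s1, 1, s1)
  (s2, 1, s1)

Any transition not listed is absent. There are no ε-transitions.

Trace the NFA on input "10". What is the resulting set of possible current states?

Start in {s0}.
Read '1': s0→∅; now ∅.
The set is empty and remains empty for the remaining 1 symbol.

∅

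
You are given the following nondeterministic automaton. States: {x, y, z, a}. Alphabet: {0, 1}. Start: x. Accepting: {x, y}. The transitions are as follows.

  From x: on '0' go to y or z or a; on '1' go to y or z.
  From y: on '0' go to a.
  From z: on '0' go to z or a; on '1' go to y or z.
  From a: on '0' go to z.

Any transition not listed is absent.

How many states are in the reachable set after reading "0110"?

Start in {x}.
Read '0': x→{y, z, a}; now {y, z, a}.
Read '1': y→∅, z→{y, z}, a→∅; now {y, z}.
Read '1': y→∅, z→{y, z}; now {y, z}.
Read '0': y→{a}, z→{z, a}; now {z, a}.
That set has 2 states.

2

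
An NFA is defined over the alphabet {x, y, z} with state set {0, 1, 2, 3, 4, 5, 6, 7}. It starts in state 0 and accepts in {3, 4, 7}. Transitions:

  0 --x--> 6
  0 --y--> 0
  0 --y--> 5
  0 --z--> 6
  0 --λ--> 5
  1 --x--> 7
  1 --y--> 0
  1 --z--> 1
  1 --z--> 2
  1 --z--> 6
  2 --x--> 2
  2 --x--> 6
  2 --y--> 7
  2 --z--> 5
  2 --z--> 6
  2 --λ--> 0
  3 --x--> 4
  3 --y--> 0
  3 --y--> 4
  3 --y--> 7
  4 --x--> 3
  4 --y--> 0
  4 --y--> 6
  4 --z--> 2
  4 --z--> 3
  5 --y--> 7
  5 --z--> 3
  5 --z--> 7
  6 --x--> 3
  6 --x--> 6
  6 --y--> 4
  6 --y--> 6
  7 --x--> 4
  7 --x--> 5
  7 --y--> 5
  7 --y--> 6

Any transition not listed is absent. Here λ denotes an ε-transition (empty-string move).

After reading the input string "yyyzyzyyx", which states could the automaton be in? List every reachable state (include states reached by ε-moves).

{3, 4, 5, 6}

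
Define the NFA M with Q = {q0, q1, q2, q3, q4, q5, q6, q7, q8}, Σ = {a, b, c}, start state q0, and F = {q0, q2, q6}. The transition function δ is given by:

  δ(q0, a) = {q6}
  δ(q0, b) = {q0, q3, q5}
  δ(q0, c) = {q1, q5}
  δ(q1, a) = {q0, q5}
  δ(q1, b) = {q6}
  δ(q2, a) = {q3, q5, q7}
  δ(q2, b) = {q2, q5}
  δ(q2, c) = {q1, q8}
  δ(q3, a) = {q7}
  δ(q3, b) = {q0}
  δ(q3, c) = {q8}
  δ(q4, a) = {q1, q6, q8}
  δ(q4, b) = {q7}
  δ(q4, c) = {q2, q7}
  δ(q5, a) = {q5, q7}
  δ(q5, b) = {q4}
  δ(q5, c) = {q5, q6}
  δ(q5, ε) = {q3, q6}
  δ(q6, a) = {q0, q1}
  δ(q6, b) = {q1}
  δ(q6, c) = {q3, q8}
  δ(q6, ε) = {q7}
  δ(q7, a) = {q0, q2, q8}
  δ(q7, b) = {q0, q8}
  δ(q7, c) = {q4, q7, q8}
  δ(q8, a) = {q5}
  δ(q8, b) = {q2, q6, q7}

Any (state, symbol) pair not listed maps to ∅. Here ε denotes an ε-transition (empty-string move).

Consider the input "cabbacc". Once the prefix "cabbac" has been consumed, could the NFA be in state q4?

Yes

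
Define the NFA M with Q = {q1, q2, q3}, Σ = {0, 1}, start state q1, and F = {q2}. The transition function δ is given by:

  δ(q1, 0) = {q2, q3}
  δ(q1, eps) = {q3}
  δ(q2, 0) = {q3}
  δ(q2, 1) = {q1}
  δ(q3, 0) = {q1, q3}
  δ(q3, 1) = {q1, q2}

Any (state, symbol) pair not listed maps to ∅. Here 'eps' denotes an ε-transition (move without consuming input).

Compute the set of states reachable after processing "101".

{q1, q2, q3}

Start: ε-closure({q1}) = {q1, q3}.
Read '1': {q1, q3} → {q1, q2, q3}.
Read '0': {q1, q2, q3} → {q1, q2, q3}.
Read '1': {q1, q2, q3} → {q1, q2, q3}.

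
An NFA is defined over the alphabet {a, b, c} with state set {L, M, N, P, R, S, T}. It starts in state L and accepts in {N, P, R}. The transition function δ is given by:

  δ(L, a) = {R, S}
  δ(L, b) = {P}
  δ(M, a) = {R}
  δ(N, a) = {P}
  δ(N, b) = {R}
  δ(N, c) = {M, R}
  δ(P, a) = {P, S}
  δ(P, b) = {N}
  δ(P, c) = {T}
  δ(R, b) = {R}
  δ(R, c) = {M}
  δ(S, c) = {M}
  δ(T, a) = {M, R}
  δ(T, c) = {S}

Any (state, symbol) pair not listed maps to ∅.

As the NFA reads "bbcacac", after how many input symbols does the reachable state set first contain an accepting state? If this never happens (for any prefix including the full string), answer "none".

Start in {L}.
Read 'b': {L} → {P}.
None of the earlier sets intersect F, but {P} does.

1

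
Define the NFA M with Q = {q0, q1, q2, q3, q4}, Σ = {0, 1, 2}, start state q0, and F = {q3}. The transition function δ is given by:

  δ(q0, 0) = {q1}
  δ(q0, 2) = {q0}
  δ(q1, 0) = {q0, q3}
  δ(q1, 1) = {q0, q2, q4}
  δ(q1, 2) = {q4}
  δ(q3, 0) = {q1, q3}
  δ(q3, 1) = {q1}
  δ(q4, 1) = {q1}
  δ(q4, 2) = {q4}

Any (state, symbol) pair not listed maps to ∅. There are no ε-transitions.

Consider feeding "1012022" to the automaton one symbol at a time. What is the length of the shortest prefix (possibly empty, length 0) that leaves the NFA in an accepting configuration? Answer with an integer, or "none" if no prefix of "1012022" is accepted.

Start in {q0}.
Read '1': {q0} → ∅.
The set is empty and remains empty for the remaining 6 symbols.
No reachable set along the way intersects F.

none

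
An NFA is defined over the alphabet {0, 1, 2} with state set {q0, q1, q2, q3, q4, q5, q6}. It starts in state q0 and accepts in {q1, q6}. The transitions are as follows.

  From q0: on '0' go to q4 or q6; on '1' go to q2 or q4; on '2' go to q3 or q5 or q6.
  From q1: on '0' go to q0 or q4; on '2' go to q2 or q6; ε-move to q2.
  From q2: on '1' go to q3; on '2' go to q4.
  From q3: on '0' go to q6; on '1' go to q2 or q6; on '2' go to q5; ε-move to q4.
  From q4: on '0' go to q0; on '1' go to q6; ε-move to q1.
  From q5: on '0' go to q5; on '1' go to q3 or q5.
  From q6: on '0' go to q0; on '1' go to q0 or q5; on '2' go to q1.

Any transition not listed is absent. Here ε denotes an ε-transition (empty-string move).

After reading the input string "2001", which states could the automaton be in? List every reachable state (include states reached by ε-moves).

{q0, q1, q2, q3, q4, q5, q6}

Start in {q0}.
Read '2': q0→{q3, q5, q6}; union {q3, q5, q6}; ε-closure = {q1, q2, q3, q4, q5, q6}.
Read '0': q1→{q0, q4}, q2→∅, q3→{q6}, q4→{q0}, q5→{q5}, q6→{q0}; union {q0, q4, q5, q6}; ε-closure = {q0, q1, q2, q4, q5, q6}.
Read '0': q0→{q4, q6}, q1→{q0, q4}, q2→∅, q4→{q0}, q5→{q5}, q6→{q0}; union {q0, q4, q5, q6}; ε-closure = {q0, q1, q2, q4, q5, q6}.
Read '1': q0→{q2, q4}, q1→∅, q2→{q3}, q4→{q6}, q5→{q3, q5}, q6→{q0, q5}; union {q0, q2, q3, q4, q5, q6}; ε-closure = {q0, q1, q2, q3, q4, q5, q6}.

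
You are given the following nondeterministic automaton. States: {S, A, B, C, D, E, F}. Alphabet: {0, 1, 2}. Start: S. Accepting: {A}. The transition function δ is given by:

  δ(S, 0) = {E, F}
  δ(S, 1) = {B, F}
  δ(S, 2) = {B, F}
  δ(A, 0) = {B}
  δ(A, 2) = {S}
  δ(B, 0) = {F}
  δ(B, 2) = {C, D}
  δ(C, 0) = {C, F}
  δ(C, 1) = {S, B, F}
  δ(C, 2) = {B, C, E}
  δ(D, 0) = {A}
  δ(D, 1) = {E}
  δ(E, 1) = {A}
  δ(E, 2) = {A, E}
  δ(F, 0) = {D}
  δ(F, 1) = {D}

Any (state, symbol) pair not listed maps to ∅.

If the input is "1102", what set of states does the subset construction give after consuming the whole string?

{S}

Start in {S}.
Read '1': S→{B, F}; now {B, F}.
Read '1': B→∅, F→{D}; now {D}.
Read '0': D→{A}; now {A}.
Read '2': A→{S}; now {S}.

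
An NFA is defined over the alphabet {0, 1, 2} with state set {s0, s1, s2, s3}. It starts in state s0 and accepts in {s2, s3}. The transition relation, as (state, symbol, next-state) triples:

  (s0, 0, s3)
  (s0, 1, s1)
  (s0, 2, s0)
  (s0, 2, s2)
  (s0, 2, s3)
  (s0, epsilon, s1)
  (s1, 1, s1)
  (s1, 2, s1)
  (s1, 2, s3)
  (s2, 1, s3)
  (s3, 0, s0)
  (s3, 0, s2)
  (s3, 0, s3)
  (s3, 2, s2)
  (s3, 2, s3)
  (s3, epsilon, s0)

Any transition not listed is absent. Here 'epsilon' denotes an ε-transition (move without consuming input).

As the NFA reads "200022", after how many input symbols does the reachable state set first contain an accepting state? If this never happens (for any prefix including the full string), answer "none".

Start: ε-closure({s0}) = {s0, s1}.
Read '2': {s0, s1} → {s0, s1, s2, s3}.
None of the earlier sets intersect F, but {s0, s1, s2, s3} does.

1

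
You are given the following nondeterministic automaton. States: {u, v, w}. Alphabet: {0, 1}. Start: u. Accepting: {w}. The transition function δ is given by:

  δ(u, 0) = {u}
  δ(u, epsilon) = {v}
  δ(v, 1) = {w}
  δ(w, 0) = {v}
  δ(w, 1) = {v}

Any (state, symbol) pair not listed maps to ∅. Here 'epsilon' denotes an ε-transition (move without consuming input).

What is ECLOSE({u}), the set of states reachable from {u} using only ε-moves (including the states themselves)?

{u, v}

Begin with {u}.
ε-move u → v; add v.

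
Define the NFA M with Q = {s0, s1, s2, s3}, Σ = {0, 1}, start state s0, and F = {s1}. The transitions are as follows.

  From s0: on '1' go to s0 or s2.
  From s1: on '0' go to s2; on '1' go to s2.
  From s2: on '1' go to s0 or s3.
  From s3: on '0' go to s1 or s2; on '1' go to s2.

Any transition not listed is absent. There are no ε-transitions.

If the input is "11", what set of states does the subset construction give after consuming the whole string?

Start in {s0}.
Read '1': s0→{s0, s2}; now {s0, s2}.
Read '1': s0→{s0, s2}, s2→{s0, s3}; now {s0, s2, s3}.

{s0, s2, s3}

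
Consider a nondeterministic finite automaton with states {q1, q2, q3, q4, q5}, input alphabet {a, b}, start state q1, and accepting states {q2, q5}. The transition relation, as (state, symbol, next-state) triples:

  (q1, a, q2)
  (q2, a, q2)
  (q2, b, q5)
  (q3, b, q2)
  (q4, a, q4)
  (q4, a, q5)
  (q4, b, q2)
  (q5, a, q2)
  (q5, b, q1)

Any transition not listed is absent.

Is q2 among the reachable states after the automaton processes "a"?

Yes

Start in {q1}.
Read 'a': q1→{q2}; now {q2}.
State q2 is in {q2}.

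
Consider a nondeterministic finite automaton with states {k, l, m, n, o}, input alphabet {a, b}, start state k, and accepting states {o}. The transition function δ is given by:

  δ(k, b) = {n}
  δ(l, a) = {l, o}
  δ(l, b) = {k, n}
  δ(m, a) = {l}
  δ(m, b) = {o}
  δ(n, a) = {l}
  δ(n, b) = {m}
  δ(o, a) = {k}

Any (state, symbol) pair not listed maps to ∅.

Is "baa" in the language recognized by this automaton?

Start in {k}.
Read 'b': k→{n}; now {n}.
Read 'a': n→{l}; now {l}.
Read 'a': l→{l, o}; now {l, o}.
The final set {l, o} contains the accepting state o.

Yes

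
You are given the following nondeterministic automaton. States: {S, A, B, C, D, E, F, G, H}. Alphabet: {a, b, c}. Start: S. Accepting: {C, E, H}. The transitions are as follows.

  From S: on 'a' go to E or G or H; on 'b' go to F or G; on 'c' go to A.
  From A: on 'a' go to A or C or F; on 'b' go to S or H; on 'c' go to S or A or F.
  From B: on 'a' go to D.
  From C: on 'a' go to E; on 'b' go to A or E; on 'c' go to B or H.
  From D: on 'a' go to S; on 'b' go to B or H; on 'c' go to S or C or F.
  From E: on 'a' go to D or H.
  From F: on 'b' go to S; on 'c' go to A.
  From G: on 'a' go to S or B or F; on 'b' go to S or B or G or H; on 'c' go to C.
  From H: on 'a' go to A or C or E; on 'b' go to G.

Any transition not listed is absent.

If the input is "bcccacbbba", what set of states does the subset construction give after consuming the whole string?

Start in {S}.
Read 'b': S→{F, G}; now {F, G}.
Read 'c': F→{A}, G→{C}; now {A, C}.
Read 'c': A→{S, A, F}, C→{B, H}; now {S, A, B, F, H}.
Read 'c': S→{A}, A→{S, A, F}, B→∅, F→{A}, H→∅; now {S, A, F}.
Read 'a': S→{E, G, H}, A→{A, C, F}, F→∅; now {A, C, E, F, G, H}.
Read 'c': A→{S, A, F}, C→{B, H}, E→∅, F→{A}, G→{C}, H→∅; now {S, A, B, C, F, H}.
Read 'b': S→{F, G}, A→{S, H}, B→∅, C→{A, E}, F→{S}, H→{G}; now {S, A, E, F, G, H}.
Read 'b': S→{F, G}, A→{S, H}, E→∅, F→{S}, G→{S, B, G, H}, H→{G}; now {S, B, F, G, H}.
Read 'b': S→{F, G}, B→∅, F→{S}, G→{S, B, G, H}, H→{G}; now {S, B, F, G, H}.
Read 'a': S→{E, G, H}, B→{D}, F→∅, G→{S, B, F}, H→{A, C, E}; now {S, A, B, C, D, E, F, G, H}.

{S, A, B, C, D, E, F, G, H}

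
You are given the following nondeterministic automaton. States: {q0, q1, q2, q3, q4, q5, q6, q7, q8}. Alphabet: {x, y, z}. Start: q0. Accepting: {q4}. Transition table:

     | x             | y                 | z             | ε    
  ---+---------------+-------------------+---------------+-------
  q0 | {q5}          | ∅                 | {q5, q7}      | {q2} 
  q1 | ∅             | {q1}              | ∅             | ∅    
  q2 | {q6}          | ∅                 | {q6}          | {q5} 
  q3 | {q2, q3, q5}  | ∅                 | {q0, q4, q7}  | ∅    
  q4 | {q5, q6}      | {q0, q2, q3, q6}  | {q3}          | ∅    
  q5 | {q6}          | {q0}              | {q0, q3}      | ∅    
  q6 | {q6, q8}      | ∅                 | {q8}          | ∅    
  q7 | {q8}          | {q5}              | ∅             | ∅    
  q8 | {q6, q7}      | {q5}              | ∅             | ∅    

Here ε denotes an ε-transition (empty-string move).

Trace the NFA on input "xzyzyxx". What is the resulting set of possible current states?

{q6, q8}

Start: ε-closure({q0}) = {q0, q2, q5}.
Read 'x': {q0, q2, q5} → {q5, q6}.
Read 'z': {q5, q6} → {q0, q2, q3, q5, q8}.
Read 'y': {q0, q2, q3, q5, q8} → {q0, q2, q5}.
Read 'z': {q0, q2, q5} → {q0, q2, q3, q5, q6, q7}.
Read 'y': {q0, q2, q3, q5, q6, q7} → {q0, q2, q5}.
Read 'x': {q0, q2, q5} → {q5, q6}.
Read 'x': {q5, q6} → {q6, q8}.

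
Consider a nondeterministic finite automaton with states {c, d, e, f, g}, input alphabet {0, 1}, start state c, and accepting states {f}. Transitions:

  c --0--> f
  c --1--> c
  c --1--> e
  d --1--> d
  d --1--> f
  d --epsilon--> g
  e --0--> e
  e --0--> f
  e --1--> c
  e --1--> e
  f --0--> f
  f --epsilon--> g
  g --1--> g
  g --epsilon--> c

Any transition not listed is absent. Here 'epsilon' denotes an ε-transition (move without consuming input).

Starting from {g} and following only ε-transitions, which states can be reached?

{c, g}

Begin with {g}.
ε-move g → c; add c.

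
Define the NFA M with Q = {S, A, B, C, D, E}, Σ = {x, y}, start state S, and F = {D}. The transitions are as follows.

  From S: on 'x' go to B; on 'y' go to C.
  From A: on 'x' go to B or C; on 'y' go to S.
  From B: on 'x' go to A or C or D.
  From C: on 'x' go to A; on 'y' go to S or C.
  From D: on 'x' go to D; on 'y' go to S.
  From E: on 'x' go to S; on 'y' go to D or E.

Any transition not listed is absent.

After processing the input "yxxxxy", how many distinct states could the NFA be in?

2

Start in {S}.
Read 'y': {S} → {C}.
Read 'x': {C} → {A}.
Read 'x': {A} → {B, C}.
Read 'x': {B, C} → {A, C, D}.
Read 'x': {A, C, D} → {A, B, C, D}.
Read 'y': {A, B, C, D} → {S, C}.
That set has 2 states.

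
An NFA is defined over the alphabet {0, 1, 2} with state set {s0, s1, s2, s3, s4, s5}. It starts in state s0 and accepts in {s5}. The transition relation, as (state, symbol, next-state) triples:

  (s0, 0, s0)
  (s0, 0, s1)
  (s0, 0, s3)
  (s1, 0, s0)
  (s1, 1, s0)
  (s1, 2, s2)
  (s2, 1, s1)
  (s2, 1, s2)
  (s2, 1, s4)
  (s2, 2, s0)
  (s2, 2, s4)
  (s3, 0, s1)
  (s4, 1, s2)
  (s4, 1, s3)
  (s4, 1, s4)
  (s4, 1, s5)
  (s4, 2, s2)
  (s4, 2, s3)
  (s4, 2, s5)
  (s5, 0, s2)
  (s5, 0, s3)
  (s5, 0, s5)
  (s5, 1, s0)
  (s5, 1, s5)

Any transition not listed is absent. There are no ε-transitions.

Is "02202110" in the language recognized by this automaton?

Start in {s0}.
Read '0': s0→{s0, s1, s3}; now {s0, s1, s3}.
Read '2': s0→∅, s1→{s2}, s3→∅; now {s2}.
Read '2': s2→{s0, s4}; now {s0, s4}.
Read '0': s0→{s0, s1, s3}, s4→∅; now {s0, s1, s3}.
Read '2': s0→∅, s1→{s2}, s3→∅; now {s2}.
Read '1': s2→{s1, s2, s4}; now {s1, s2, s4}.
Read '1': s1→{s0}, s2→{s1, s2, s4}, s4→{s2, s3, s4, s5}; now {s0, s1, s2, s3, s4, s5}.
Read '0': s0→{s0, s1, s3}, s1→{s0}, s2→∅, s3→{s1}, s4→∅, s5→{s2, s3, s5}; now {s0, s1, s2, s3, s5}.
The final set {s0, s1, s2, s3, s5} contains the accepting state s5.

Yes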